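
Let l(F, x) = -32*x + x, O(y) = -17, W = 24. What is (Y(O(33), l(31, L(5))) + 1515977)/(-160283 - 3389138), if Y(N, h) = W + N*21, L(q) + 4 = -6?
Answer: -1515644/3549421 ≈ -0.42701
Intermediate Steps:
L(q) = -10 (L(q) = -4 - 6 = -10)
l(F, x) = -31*x
Y(N, h) = 24 + 21*N (Y(N, h) = 24 + N*21 = 24 + 21*N)
(Y(O(33), l(31, L(5))) + 1515977)/(-160283 - 3389138) = ((24 + 21*(-17)) + 1515977)/(-160283 - 3389138) = ((24 - 357) + 1515977)/(-3549421) = (-333 + 1515977)*(-1/3549421) = 1515644*(-1/3549421) = -1515644/3549421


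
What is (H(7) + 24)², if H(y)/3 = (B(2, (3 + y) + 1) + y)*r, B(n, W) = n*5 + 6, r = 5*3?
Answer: 1121481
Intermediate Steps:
r = 15
B(n, W) = 6 + 5*n (B(n, W) = 5*n + 6 = 6 + 5*n)
H(y) = 720 + 45*y (H(y) = 3*(((6 + 5*2) + y)*15) = 3*(((6 + 10) + y)*15) = 3*((16 + y)*15) = 3*(240 + 15*y) = 720 + 45*y)
(H(7) + 24)² = ((720 + 45*7) + 24)² = ((720 + 315) + 24)² = (1035 + 24)² = 1059² = 1121481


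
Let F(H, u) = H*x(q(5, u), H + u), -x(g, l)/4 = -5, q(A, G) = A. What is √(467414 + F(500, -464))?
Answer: 9*√5894 ≈ 690.95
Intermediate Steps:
x(g, l) = 20 (x(g, l) = -4*(-5) = 20)
F(H, u) = 20*H (F(H, u) = H*20 = 20*H)
√(467414 + F(500, -464)) = √(467414 + 20*500) = √(467414 + 10000) = √477414 = 9*√5894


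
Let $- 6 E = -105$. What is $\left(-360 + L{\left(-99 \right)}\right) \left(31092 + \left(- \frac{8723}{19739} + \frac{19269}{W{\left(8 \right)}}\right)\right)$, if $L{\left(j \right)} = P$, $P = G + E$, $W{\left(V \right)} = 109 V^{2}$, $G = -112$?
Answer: $- \frac{3892033499026779}{275398528} \approx -1.4132 \cdot 10^{7}$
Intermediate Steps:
$E = \frac{35}{2}$ ($E = \left(- \frac{1}{6}\right) \left(-105\right) = \frac{35}{2} \approx 17.5$)
$P = - \frac{189}{2}$ ($P = -112 + \frac{35}{2} = - \frac{189}{2} \approx -94.5$)
$L{\left(j \right)} = - \frac{189}{2}$
$\left(-360 + L{\left(-99 \right)}\right) \left(31092 + \left(- \frac{8723}{19739} + \frac{19269}{W{\left(8 \right)}}\right)\right) = \left(-360 - \frac{189}{2}\right) \left(31092 + \left(- \frac{8723}{19739} + \frac{19269}{109 \cdot 8^{2}}\right)\right) = - \frac{909 \left(31092 + \left(\left(-8723\right) \frac{1}{19739} + \frac{19269}{109 \cdot 64}\right)\right)}{2} = - \frac{909 \left(31092 - \left(\frac{8723}{19739} - \frac{19269}{6976}\right)\right)}{2} = - \frac{909 \left(31092 + \left(- \frac{8723}{19739} + 19269 \cdot \frac{1}{6976}\right)\right)}{2} = - \frac{909 \left(31092 + \left(- \frac{8723}{19739} + \frac{19269}{6976}\right)\right)}{2} = - \frac{909 \left(31092 + \frac{319499143}{137699264}\right)}{2} = \left(- \frac{909}{2}\right) \frac{4281665015431}{137699264} = - \frac{3892033499026779}{275398528}$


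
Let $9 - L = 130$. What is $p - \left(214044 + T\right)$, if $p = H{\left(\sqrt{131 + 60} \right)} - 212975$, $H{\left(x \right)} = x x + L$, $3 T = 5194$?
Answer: $- \frac{1286041}{3} \approx -4.2868 \cdot 10^{5}$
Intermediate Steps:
$L = -121$ ($L = 9 - 130 = -121$)
$T = \frac{5194}{3}$ ($T = \frac{1}{3} \cdot 5194 = \frac{5194}{3} \approx 1731.3$)
$H{\left(x \right)} = -121 + x^{2}$ ($H{\left(x \right)} = x x - 121 = x^{2} - 121 = -121 + x^{2}$)
$p = -212905$ ($p = \left(-121 + \left(\sqrt{131 + 60}\right)^{2}\right) - 212975 = \left(-121 + \left(\sqrt{191}\right)^{2}\right) - 212975 = \left(-121 + 191\right) - 212975 = 70 - 212975 = -212905$)
$p - \left(214044 + T\right) = -212905 - \frac{647326}{3} = - \frac{1286041}{3}$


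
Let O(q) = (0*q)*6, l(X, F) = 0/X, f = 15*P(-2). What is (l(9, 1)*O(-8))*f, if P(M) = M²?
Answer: 0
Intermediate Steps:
f = 60 (f = 15*(-2)² = 15*4 = 60)
l(X, F) = 0
O(q) = 0 (O(q) = 0*6 = 0)
(l(9, 1)*O(-8))*f = (0*0)*60 = 0*60 = 0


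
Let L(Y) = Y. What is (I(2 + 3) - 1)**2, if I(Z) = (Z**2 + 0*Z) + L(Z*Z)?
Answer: 2401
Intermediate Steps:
I(Z) = 2*Z**2 (I(Z) = (Z**2 + 0*Z) + Z*Z = (Z**2 + 0) + Z**2 = Z**2 + Z**2 = 2*Z**2)
(I(2 + 3) - 1)**2 = (2*(2 + 3)**2 - 1)**2 = (2*5**2 - 1)**2 = (2*25 - 1)**2 = (50 - 1)**2 = 49**2 = 2401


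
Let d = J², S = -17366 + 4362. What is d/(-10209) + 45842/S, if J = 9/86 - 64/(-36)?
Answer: -70098939856181/19883008339884 ≈ -3.5256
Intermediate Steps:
J = 1457/774 (J = 9*(1/86) - 64*(-1/36) = 9/86 + 16/9 = 1457/774 ≈ 1.8824)
S = -13004
d = 2122849/599076 (d = (1457/774)² = 2122849/599076 ≈ 3.5435)
d/(-10209) + 45842/S = (2122849/599076)/(-10209) + 45842/(-13004) = (2122849/599076)*(-1/10209) + 45842*(-1/13004) = -2122849/6115966884 - 22921/6502 = -70098939856181/19883008339884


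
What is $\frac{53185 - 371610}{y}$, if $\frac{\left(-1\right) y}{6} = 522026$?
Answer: $\frac{318425}{3132156} \approx 0.10166$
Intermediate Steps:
$y = -3132156$ ($y = \left(-6\right) 522026 = -3132156$)
$\frac{53185 - 371610}{y} = \frac{53185 - 371610}{-3132156} = \left(53185 - 371610\right) \left(- \frac{1}{3132156}\right) = \left(-318425\right) \left(- \frac{1}{3132156}\right) = \frac{318425}{3132156}$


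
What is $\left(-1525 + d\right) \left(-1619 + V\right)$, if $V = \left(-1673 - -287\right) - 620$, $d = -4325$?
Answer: $21206250$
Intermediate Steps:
$V = -2006$ ($V = \left(-1673 + 287\right) - 620 = -1386 - 620 = -2006$)
$\left(-1525 + d\right) \left(-1619 + V\right) = \left(-1525 - 4325\right) \left(-1619 - 2006\right) = \left(-5850\right) \left(-3625\right) = 21206250$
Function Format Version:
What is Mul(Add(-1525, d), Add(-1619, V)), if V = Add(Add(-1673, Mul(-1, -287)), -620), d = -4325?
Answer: 21206250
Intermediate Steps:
V = -2006 (V = Add(Add(-1673, 287), -620) = Add(-1386, -620) = -2006)
Mul(Add(-1525, d), Add(-1619, V)) = Mul(Add(-1525, -4325), Add(-1619, -2006)) = Mul(-5850, -3625) = 21206250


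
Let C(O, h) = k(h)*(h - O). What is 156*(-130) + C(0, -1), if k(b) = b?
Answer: -20279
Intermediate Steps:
C(O, h) = h*(h - O)
156*(-130) + C(0, -1) = 156*(-130) - (-1 - 1*0) = -20280 - (-1 + 0) = -20280 - 1*(-1) = -20280 + 1 = -20279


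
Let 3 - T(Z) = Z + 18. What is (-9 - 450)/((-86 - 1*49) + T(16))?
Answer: 459/166 ≈ 2.7651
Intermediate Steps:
T(Z) = -15 - Z (T(Z) = 3 - (Z + 18) = 3 - (18 + Z) = 3 + (-18 - Z) = -15 - Z)
(-9 - 450)/((-86 - 1*49) + T(16)) = (-9 - 450)/((-86 - 1*49) + (-15 - 1*16)) = -459/((-86 - 49) + (-15 - 16)) = -459/(-135 - 31) = -459/(-166) = -459*(-1/166) = 459/166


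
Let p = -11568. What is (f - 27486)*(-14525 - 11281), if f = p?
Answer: 1007827524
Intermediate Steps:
f = -11568
(f - 27486)*(-14525 - 11281) = (-11568 - 27486)*(-14525 - 11281) = -39054*(-25806) = 1007827524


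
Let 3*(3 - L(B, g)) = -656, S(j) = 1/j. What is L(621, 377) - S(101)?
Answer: 67162/303 ≈ 221.66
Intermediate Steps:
L(B, g) = 665/3 (L(B, g) = 3 - 1/3*(-656) = 3 + 656/3 = 665/3)
L(621, 377) - S(101) = 665/3 - 1/101 = 67162/303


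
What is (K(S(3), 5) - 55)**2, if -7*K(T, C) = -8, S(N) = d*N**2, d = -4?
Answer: 142129/49 ≈ 2900.6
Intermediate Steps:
S(N) = -4*N**2
K(T, C) = 8/7 (K(T, C) = -1/7*(-8) = 8/7)
(K(S(3), 5) - 55)**2 = (8/7 - 55)**2 = (-377/7)**2 = 142129/49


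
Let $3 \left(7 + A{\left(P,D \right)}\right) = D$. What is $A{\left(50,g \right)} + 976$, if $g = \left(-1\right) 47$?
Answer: $\frac{2860}{3} \approx 953.33$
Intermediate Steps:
$g = -47$
$A{\left(P,D \right)} = -7 + \frac{D}{3}$
$A{\left(50,g \right)} + 976 = \left(-7 + \frac{1}{3} \left(-47\right)\right) + 976 = \left(-7 - \frac{47}{3}\right) + 976 = - \frac{68}{3} + 976 = \frac{2860}{3}$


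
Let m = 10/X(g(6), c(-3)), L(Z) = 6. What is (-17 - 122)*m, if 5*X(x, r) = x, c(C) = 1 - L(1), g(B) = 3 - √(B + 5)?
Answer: 10425 + 3475*√11 ≈ 21950.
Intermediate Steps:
g(B) = 3 - √(5 + B)
c(C) = -5 (c(C) = 1 - 1*6 = 1 - 6 = -5)
X(x, r) = x/5
m = 10/(⅗ - √11/5) (m = 10/(((3 - √(5 + 6))/5)) = 10/(((3 - √11)/5)) = 10/(⅗ - √11/5) ≈ -157.92)
(-17 - 122)*m = (-17 - 122)*(-75 - 25*√11) = -139*(-75 - 25*√11) = 10425 + 3475*√11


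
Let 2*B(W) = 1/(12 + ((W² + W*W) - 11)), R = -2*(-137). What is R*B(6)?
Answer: 137/73 ≈ 1.8767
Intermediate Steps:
R = 274
B(W) = 1/(2*(1 + 2*W²)) (B(W) = 1/(2*(12 + ((W² + W*W) - 11))) = 1/(2*(12 + ((W² + W²) - 11))) = 1/(2*(12 + (2*W² - 11))) = 1/(2*(12 + (-11 + 2*W²))) = 1/(2*(1 + 2*W²)))
R*B(6) = 274*(1/(2*(1 + 2*6²))) = 274*(1/(2*(1 + 2*36))) = 274*(1/(2*(1 + 72))) = 274*((½)/73) = 274*((½)*(1/73)) = 274*(1/146) = 137/73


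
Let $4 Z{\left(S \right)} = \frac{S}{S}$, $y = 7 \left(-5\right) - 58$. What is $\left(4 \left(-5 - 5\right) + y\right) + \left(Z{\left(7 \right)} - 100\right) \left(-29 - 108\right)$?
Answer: $\frac{54131}{4} \approx 13533.0$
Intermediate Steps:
$y = -93$ ($y = -35 - 58 = -93$)
$Z{\left(S \right)} = \frac{1}{4}$ ($Z{\left(S \right)} = \frac{S \frac{1}{S}}{4} = \frac{1}{4} \cdot 1 = \frac{1}{4}$)
$\left(4 \left(-5 - 5\right) + y\right) + \left(Z{\left(7 \right)} - 100\right) \left(-29 - 108\right) = \left(4 \left(-5 - 5\right) - 93\right) + \left(\frac{1}{4} - 100\right) \left(-29 - 108\right) = \left(4 \left(-10\right) - 93\right) - - \frac{54663}{4} = \left(-40 - 93\right) + \frac{54663}{4} = -133 + \frac{54663}{4} = \frac{54131}{4}$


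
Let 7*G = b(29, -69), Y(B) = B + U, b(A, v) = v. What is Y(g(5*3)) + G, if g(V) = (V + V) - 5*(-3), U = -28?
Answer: 50/7 ≈ 7.1429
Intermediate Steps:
g(V) = 15 + 2*V (g(V) = 2*V + 15 = 15 + 2*V)
Y(B) = -28 + B (Y(B) = B - 28 = -28 + B)
G = -69/7 (G = (1/7)*(-69) = -69/7 ≈ -9.8571)
Y(g(5*3)) + G = (-28 + (15 + 2*(5*3))) - 69/7 = (-28 + (15 + 2*15)) - 69/7 = (-28 + (15 + 30)) - 69/7 = (-28 + 45) - 69/7 = 17 - 69/7 = 50/7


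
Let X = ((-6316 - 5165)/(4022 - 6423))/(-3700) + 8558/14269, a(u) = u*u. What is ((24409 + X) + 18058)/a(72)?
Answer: 5383257133127311/657131695315200 ≈ 8.1920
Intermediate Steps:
a(u) = u²
X = 75862882211/126761515300 (X = -11481/(-2401)*(-1/3700) + 8558*(1/14269) = -11481*(-1/2401)*(-1/3700) + 8558/14269 = (11481/2401)*(-1/3700) + 8558/14269 = -11481/8883700 + 8558/14269 = 75862882211/126761515300 ≈ 0.59847)
((24409 + X) + 18058)/a(72) = ((24409 + 75862882211/126761515300) + 18058)/(72²) = (3094197689839911/126761515300 + 18058)/5184 = (5383257133127311/126761515300)*(1/5184) = 5383257133127311/657131695315200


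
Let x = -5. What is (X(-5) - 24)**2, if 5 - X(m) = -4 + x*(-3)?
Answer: 900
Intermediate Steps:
X(m) = -6 (X(m) = 5 - (-4 - 5*(-3)) = 5 - (-4 + 15) = 5 - 1*11 = 5 - 11 = -6)
(X(-5) - 24)**2 = (-6 - 24)**2 = (-30)**2 = 900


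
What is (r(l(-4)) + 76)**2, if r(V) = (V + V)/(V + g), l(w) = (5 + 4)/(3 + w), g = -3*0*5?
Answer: 6084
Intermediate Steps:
g = 0 (g = 0*5 = 0)
l(w) = 9/(3 + w)
r(V) = 2 (r(V) = (V + V)/(V + 0) = (2*V)/V = 2)
(r(l(-4)) + 76)**2 = (2 + 76)**2 = 78**2 = 6084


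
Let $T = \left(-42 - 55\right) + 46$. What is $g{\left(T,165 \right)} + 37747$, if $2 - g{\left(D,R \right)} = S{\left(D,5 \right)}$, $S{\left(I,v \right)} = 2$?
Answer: $37747$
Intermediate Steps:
$T = -51$ ($T = -97 + 46 = -51$)
$g{\left(D,R \right)} = 0$ ($g{\left(D,R \right)} = 2 - 2 = 0$)
$g{\left(T,165 \right)} + 37747 = 0 + 37747 = 37747$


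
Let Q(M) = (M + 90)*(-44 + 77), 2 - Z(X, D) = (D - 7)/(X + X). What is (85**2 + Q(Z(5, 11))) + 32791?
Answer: 215194/5 ≈ 43039.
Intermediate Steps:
Z(X, D) = 2 - (-7 + D)/(2*X) (Z(X, D) = 2 - (D - 7)/(X + X) = 2 - (-7 + D)/(2*X))
Q(M) = 2970 + 33*M (Q(M) = (90 + M)*33 = 2970 + 33*M)
(85**2 + Q(Z(5, 11))) + 32791 = (85**2 + (2970 + 33*((1/2)*(7 - 1*11 + 4*5)/5))) + 32791 = (7225 + (2970 + 33*((1/2)*(1/5)*(7 - 11 + 20)))) + 32791 = (7225 + (2970 + 33*((1/2)*(1/5)*16))) + 32791 = (7225 + (2970 + 33*(8/5))) + 32791 = (7225 + (2970 + 264/5)) + 32791 = (7225 + 15114/5) + 32791 = 51239/5 + 32791 = 215194/5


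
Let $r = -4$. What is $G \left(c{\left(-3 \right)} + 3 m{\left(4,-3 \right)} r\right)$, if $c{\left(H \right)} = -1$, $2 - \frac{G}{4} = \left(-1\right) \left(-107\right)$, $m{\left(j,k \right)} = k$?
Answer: $-14700$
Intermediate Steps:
$G = -420$ ($G = 8 - 4 \left(\left(-1\right) \left(-107\right)\right) = 8 - 428 = -420$)
$G \left(c{\left(-3 \right)} + 3 m{\left(4,-3 \right)} r\right) = - 420 \left(-1 + 3 \left(-3\right) \left(-4\right)\right) = - 420 \left(-1 - -36\right) = - 420 \left(-1 + 36\right) = \left(-420\right) 35 = -14700$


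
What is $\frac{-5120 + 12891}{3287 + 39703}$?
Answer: $\frac{7771}{42990} \approx 0.18076$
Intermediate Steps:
$\frac{-5120 + 12891}{3287 + 39703} = \frac{7771}{42990}$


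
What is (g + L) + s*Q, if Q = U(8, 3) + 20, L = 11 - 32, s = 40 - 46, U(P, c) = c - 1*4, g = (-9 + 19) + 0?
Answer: -125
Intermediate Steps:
g = 10 (g = 10 + 0 = 10)
U(P, c) = -4 + c (U(P, c) = c - 4 = -4 + c)
s = -6
L = -21
Q = 19 (Q = (-4 + 3) + 20 = -1 + 20 = 19)
(g + L) + s*Q = (10 - 21) - 6*19 = -11 - 114 = -125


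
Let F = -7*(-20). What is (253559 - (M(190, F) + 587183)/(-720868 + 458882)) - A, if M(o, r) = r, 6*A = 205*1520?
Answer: 158471067691/785958 ≈ 2.0163e+5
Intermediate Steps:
F = 140
A = 155800/3 (A = (205*1520)/6 = (⅙)*311600 = 155800/3 ≈ 51933.)
(253559 - (M(190, F) + 587183)/(-720868 + 458882)) - A = (253559 - (140 + 587183)/(-720868 + 458882)) - 1*155800/3 = (253559 - 587323/(-261986)) - 155800/3 = (253559 - 587323*(-1)/261986) - 155800/3 = (253559 - 1*(-587323/261986)) - 155800/3 = (253559 + 587323/261986) - 155800/3 = 66429495497/261986 - 155800/3 = 158471067691/785958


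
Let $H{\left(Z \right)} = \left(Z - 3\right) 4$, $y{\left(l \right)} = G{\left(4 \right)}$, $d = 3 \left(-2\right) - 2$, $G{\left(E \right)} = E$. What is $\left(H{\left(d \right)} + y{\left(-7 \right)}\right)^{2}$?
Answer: $1600$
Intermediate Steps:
$d = -8$ ($d = -6 - 2 = -8$)
$y{\left(l \right)} = 4$
$H{\left(Z \right)} = -12 + 4 Z$ ($H{\left(Z \right)} = \left(-3 + Z\right) 4 = -12 + 4 Z$)
$\left(H{\left(d \right)} + y{\left(-7 \right)}\right)^{2} = \left(\left(-12 + 4 \left(-8\right)\right) + 4\right)^{2} = \left(\left(-12 - 32\right) + 4\right)^{2} = \left(-44 + 4\right)^{2} = \left(-40\right)^{2} = 1600$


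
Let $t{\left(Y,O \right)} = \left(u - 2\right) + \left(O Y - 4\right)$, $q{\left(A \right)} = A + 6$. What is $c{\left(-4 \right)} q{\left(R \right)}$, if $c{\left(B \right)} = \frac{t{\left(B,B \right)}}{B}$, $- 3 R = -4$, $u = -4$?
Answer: $-11$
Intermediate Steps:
$R = \frac{4}{3}$ ($R = \left(- \frac{1}{3}\right) \left(-4\right) = \frac{4}{3} \approx 1.3333$)
$q{\left(A \right)} = 6 + A$
$t{\left(Y,O \right)} = -10 + O Y$ ($t{\left(Y,O \right)} = \left(-4 - 2\right) + \left(O Y - 4\right) = -6 + \left(-4 + O Y\right) = -10 + O Y$)
$c{\left(B \right)} = \frac{-10 + B^{2}}{B}$ ($c{\left(B \right)} = \frac{-10 + B B}{B} = \frac{-10 + B^{2}}{B}$)
$c{\left(-4 \right)} q{\left(R \right)} = \left(-4 - \frac{10}{-4}\right) \left(6 + \frac{4}{3}\right) = \left(-4 - - \frac{5}{2}\right) \frac{22}{3} = \left(-4 + \frac{5}{2}\right) \frac{22}{3} = \left(- \frac{3}{2}\right) \frac{22}{3} = -11$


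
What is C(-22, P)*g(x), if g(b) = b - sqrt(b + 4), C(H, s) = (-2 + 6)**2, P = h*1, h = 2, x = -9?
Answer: -144 - 16*I*sqrt(5) ≈ -144.0 - 35.777*I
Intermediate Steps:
P = 2 (P = 2*1 = 2)
C(H, s) = 16 (C(H, s) = 4**2 = 16)
g(b) = b - sqrt(4 + b)
C(-22, P)*g(x) = 16*(-9 - sqrt(4 - 9)) = 16*(-9 - sqrt(-5)) = 16*(-9 - I*sqrt(5)) = -144 - 16*I*sqrt(5)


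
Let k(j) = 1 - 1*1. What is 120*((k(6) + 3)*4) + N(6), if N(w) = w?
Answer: 1446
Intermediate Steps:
k(j) = 0 (k(j) = 1 - 1 = 0)
120*((k(6) + 3)*4) + N(6) = 120*((0 + 3)*4) + 6 = 120*(3*4) + 6 = 120*12 + 6 = 1440 + 6 = 1446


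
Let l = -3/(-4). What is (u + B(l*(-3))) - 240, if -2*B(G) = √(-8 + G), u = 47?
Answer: -193 - I*√41/4 ≈ -193.0 - 1.6008*I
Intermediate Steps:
l = ¾ (l = -3*(-¼) = ¾ ≈ 0.75000)
B(G) = -√(-8 + G)/2
(u + B(l*(-3))) - 240 = (47 - √(-8 + (¾)*(-3))/2) - 240 = (47 - √(-8 - 9/4)/2) - 240 = (47 - I*√41/4) - 240 = -193 - I*√41/4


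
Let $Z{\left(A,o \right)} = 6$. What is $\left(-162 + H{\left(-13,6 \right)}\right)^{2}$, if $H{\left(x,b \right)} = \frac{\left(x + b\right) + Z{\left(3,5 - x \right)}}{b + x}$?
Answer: $\frac{1283689}{49} \approx 26198.0$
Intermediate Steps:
$H{\left(x,b \right)} = \frac{6 + b + x}{b + x}$ ($H{\left(x,b \right)} = \frac{\left(x + b\right) + 6}{b + x} = \frac{\left(b + x\right) + 6}{b + x} = \frac{6 + b + x}{b + x}$)
$\left(-162 + H{\left(-13,6 \right)}\right)^{2} = \left(-162 + \frac{6 + 6 - 13}{6 - 13}\right)^{2} = \left(-162 + \frac{1}{-7} \left(-1\right)\right)^{2} = \left(-162 - - \frac{1}{7}\right)^{2} = \left(-162 + \frac{1}{7}\right)^{2} = \left(- \frac{1133}{7}\right)^{2} = \frac{1283689}{49}$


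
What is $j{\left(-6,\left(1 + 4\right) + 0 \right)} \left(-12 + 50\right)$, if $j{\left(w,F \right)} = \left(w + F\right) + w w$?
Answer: $1330$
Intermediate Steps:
$j{\left(w,F \right)} = F + w + w^{2}$ ($j{\left(w,F \right)} = \left(F + w\right) + w^{2} = F + w + w^{2}$)
$j{\left(-6,\left(1 + 4\right) + 0 \right)} \left(-12 + 50\right) = \left(\left(\left(1 + 4\right) + 0\right) - 6 + \left(-6\right)^{2}\right) \left(-12 + 50\right) = \left(\left(5 + 0\right) - 6 + 36\right) 38 = \left(5 - 6 + 36\right) 38 = 35 \cdot 38 = 1330$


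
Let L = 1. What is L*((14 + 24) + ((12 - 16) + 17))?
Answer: 51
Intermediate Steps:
L*((14 + 24) + ((12 - 16) + 17)) = 1*((14 + 24) + ((12 - 16) + 17)) = 1*(38 + (-4 + 17)) = 1*(38 + 13) = 1*51 = 51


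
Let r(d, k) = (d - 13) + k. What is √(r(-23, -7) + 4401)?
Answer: √4358 ≈ 66.015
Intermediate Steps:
r(d, k) = -13 + d + k (r(d, k) = (-13 + d) + k = -13 + d + k)
√(r(-23, -7) + 4401) = √((-13 - 23 - 7) + 4401) = √(-43 + 4401) = √4358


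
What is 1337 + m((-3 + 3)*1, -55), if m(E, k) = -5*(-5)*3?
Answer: 1412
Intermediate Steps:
m(E, k) = 75 (m(E, k) = 25*3 = 75)
1337 + m((-3 + 3)*1, -55) = 1337 + 75 = 1412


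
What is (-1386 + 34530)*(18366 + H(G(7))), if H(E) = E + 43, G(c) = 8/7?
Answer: 4271300424/7 ≈ 6.1019e+8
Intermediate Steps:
G(c) = 8/7 (G(c) = 8*(⅐) = 8/7)
H(E) = 43 + E
(-1386 + 34530)*(18366 + H(G(7))) = (-1386 + 34530)*(18366 + (43 + 8/7)) = 33144*(18366 + 309/7) = 33144*(128871/7) = 4271300424/7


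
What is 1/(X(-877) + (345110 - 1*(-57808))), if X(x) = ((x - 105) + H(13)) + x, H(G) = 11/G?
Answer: 13/5213778 ≈ 2.4934e-6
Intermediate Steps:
X(x) = -1354/13 + 2*x (X(x) = ((x - 105) + 11/13) + x = ((-105 + x) + 11*(1/13)) + x = ((-105 + x) + 11/13) + x = (-1354/13 + x) + x = -1354/13 + 2*x)
1/(X(-877) + (345110 - 1*(-57808))) = 1/((-1354/13 + 2*(-877)) + (345110 - 1*(-57808))) = 1/((-1354/13 - 1754) + (345110 + 57808)) = 1/(-24156/13 + 402918) = 1/(5213778/13) = 13/5213778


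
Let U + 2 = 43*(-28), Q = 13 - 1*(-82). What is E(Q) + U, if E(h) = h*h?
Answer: 7819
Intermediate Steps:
Q = 95 (Q = 13 + 82 = 95)
E(h) = h**2
U = -1206 (U = -2 + 43*(-28) = -2 - 1204 = -1206)
E(Q) + U = 95**2 - 1206 = 9025 - 1206 = 7819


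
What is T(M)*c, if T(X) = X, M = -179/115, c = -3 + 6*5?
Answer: -4833/115 ≈ -42.026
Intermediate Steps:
c = 27 (c = -3 + 30 = 27)
M = -179/115 (M = -179*1/115 = -179/115 ≈ -1.5565)
T(M)*c = -179/115*27 = -4833/115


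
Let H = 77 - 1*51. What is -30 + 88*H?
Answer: 2258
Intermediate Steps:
H = 26 (H = 77 - 51 = 26)
-30 + 88*H = -30 + 88*26 = -30 + 2288 = 2258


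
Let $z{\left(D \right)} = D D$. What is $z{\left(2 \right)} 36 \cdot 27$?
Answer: $3888$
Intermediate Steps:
$z{\left(D \right)} = D^{2}$
$z{\left(2 \right)} 36 \cdot 27 = 2^{2} \cdot 36 \cdot 27 = 4 \cdot 36 \cdot 27 = 144 \cdot 27 = 3888$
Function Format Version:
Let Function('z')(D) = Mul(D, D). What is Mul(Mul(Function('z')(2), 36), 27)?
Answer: 3888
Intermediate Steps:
Function('z')(D) = Pow(D, 2)
Mul(Mul(Function('z')(2), 36), 27) = Mul(Mul(Pow(2, 2), 36), 27) = Mul(Mul(4, 36), 27) = Mul(144, 27) = 3888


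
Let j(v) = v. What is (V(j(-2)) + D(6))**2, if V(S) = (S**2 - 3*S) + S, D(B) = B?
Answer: 196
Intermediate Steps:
V(S) = S**2 - 2*S
(V(j(-2)) + D(6))**2 = (-2*(-2 - 2) + 6)**2 = (-2*(-4) + 6)**2 = (8 + 6)**2 = 14**2 = 196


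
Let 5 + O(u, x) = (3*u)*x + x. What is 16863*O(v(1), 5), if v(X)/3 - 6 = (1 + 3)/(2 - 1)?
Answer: 7588350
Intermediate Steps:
v(X) = 30 (v(X) = 18 + 3*((1 + 3)/(2 - 1)) = 18 + 3*(4/1) = 18 + 3*(4*1) = 18 + 3*4 = 18 + 12 = 30)
O(u, x) = -5 + x + 3*u*x (O(u, x) = -5 + ((3*u)*x + x) = -5 + (3*u*x + x) = -5 + (x + 3*u*x) = -5 + x + 3*u*x)
16863*O(v(1), 5) = 16863*(-5 + 5 + 3*30*5) = 16863*(-5 + 5 + 450) = 16863*450 = 7588350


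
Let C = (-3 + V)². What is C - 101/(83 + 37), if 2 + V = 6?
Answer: 19/120 ≈ 0.15833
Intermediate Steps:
V = 4 (V = -2 + 6 = 4)
C = 1 (C = (-3 + 4)² = 1² = 1)
C - 101/(83 + 37) = 1 - 101/(83 + 37) = 1 - 101/120 = 19/120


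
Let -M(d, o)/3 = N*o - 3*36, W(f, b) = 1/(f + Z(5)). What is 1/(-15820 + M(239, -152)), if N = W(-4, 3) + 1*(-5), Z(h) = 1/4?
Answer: -5/89488 ≈ -5.5873e-5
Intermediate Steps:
Z(h) = ¼
W(f, b) = 1/(¼ + f) (W(f, b) = 1/(f + ¼) = 1/(¼ + f))
N = -79/15 (N = 4/(1 + 4*(-4)) + 1*(-5) = 4/(1 - 16) - 5 = 4/(-15) - 5 = 4*(-1/15) - 5 = -4/15 - 5 = -79/15 ≈ -5.2667)
M(d, o) = 324 + 79*o/5 (M(d, o) = -3*(-79*o/15 - 3*36) = -3*(-79*o/15 - 108) = -3*(-108 - 79*o/15) = 324 + 79*o/5)
1/(-15820 + M(239, -152)) = 1/(-15820 + (324 + (79/5)*(-152))) = 1/(-15820 + (324 - 12008/5)) = 1/(-15820 - 10388/5) = 1/(-89488/5) = -5/89488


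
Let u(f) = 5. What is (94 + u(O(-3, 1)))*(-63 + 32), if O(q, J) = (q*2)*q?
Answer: -3069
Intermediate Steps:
O(q, J) = 2*q² (O(q, J) = (2*q)*q = 2*q²)
(94 + u(O(-3, 1)))*(-63 + 32) = (94 + 5)*(-63 + 32) = 99*(-31) = -3069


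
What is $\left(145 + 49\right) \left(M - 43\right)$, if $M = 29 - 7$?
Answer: $-4074$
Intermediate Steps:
$M = 22$ ($M = 29 - 7 = 22$)
$\left(145 + 49\right) \left(M - 43\right) = \left(145 + 49\right) \left(22 - 43\right) = 194 \left(22 - 43\right) = 194 \left(-21\right) = -4074$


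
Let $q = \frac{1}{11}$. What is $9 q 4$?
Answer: $\frac{36}{11} \approx 3.2727$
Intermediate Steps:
$q = \frac{1}{11} \approx 0.090909$
$9 q 4 = 9 \cdot \frac{1}{11} \cdot 4 = \frac{9}{11} \cdot 4 = \frac{36}{11}$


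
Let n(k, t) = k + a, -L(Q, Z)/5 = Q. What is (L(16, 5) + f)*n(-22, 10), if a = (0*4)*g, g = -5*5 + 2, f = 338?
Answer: -5676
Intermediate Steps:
L(Q, Z) = -5*Q
g = -23 (g = -25 + 2 = -23)
a = 0 (a = (0*4)*(-23) = 0*(-23) = 0)
n(k, t) = k (n(k, t) = k + 0 = k)
(L(16, 5) + f)*n(-22, 10) = (-5*16 + 338)*(-22) = (-80 + 338)*(-22) = 258*(-22) = -5676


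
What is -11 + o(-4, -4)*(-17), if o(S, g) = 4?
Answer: -79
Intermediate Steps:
-11 + o(-4, -4)*(-17) = -11 + 4*(-17) = -11 - 68 = -79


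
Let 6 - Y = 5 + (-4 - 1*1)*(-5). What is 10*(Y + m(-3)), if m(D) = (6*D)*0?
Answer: -240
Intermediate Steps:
m(D) = 0
Y = -24 (Y = 6 - (5 + (-4 - 1*1)*(-5)) = 6 - (5 + (-4 - 1)*(-5)) = 6 - (5 - 5*(-5)) = 6 - (5 + 25) = 6 - 1*30 = 6 - 30 = -24)
10*(Y + m(-3)) = 10*(-24 + 0) = 10*(-24) = -240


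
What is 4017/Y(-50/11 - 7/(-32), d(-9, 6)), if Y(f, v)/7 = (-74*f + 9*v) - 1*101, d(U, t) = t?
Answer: 706992/336553 ≈ 2.1007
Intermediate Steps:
Y(f, v) = -707 - 518*f + 63*v (Y(f, v) = 7*((-74*f + 9*v) - 1*101) = 7*((-74*f + 9*v) - 101) = 7*(-101 - 74*f + 9*v) = -707 - 518*f + 63*v)
4017/Y(-50/11 - 7/(-32), d(-9, 6)) = 4017/(-707 - 518*(-50/11 - 7/(-32)) + 63*6) = 4017/(-707 - 518*(-50*1/11 - 7*(-1/32)) + 378) = 4017/(-707 - 518*(-50/11 + 7/32) + 378) = 4017/(-707 - 518*(-1523/352) + 378) = 4017/(-707 + 394457/176 + 378) = 4017/(336553/176) = 4017*(176/336553) = 706992/336553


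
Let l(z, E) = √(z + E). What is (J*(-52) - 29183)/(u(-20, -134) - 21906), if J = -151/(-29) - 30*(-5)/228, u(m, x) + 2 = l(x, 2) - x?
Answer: 3103343361/2291518172 + 5415957*I*√33/43538845268 ≈ 1.3543 + 0.00071459*I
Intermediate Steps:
l(z, E) = √(E + z)
u(m, x) = -2 + √(2 + x) - x (u(m, x) = -2 + (√(2 + x) - x) = -2 + √(2 + x) - x)
J = 6463/1102 (J = -151*(-1/29) + 150*(1/228) = 151/29 + 25/38 = 6463/1102 ≈ 5.8648)
(J*(-52) - 29183)/(u(-20, -134) - 21906) = ((6463/1102)*(-52) - 29183)/((-2 + √(2 - 134) - 1*(-134)) - 21906) = (-168038/551 - 29183)/((-2 + √(-132) + 134) - 21906) = -16247871/(551*((-2 + 2*I*√33 + 134) - 21906)) = -16247871/(551*((132 + 2*I*√33) - 21906)) = -16247871/(551*(-21774 + 2*I*√33))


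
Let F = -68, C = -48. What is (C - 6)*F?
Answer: 3672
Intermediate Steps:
(C - 6)*F = (-48 - 6)*(-68) = -54*(-68) = 3672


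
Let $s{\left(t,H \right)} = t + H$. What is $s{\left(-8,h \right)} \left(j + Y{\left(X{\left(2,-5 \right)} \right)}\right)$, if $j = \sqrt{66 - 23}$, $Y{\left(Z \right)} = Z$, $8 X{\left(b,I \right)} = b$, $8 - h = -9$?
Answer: $\frac{9}{4} + 9 \sqrt{43} \approx 61.267$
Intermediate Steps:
$h = 17$ ($h = 8 - -9 = 8 + 9 = 17$)
$X{\left(b,I \right)} = \frac{b}{8}$
$j = \sqrt{43} \approx 6.5574$
$s{\left(t,H \right)} = H + t$
$s{\left(-8,h \right)} \left(j + Y{\left(X{\left(2,-5 \right)} \right)}\right) = \left(17 - 8\right) \left(\sqrt{43} + \frac{1}{8} \cdot 2\right) = 9 \left(\sqrt{43} + \frac{1}{4}\right) = 9 \left(\frac{1}{4} + \sqrt{43}\right) = \frac{9}{4} + 9 \sqrt{43}$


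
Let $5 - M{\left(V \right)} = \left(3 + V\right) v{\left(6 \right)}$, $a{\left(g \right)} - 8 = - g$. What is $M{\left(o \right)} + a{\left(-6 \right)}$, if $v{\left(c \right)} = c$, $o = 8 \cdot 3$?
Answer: $-143$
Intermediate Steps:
$a{\left(g \right)} = 8 - g$
$o = 24$
$M{\left(V \right)} = -13 - 6 V$ ($M{\left(V \right)} = 5 - \left(3 + V\right) 6 = 5 - \left(18 + 6 V\right) = -13 - 6 V$)
$M{\left(o \right)} + a{\left(-6 \right)} = \left(-13 - 144\right) + \left(8 - -6\right) = \left(-13 - 144\right) + \left(8 + 6\right) = -157 + 14 = -143$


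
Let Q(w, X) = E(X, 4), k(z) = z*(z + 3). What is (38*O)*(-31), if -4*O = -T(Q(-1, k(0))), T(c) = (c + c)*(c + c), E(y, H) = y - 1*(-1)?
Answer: -1178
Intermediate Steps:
k(z) = z*(3 + z)
E(y, H) = 1 + y (E(y, H) = y + 1 = 1 + y)
Q(w, X) = 1 + X
T(c) = 4*c**2 (T(c) = (2*c)*(2*c) = 4*c**2)
O = 1 (O = -(-1)*4*(1 + 0*(3 + 0))**2/4 = -(-1)*4*(1 + 0*3)**2/4 = -(-1)*4*(1 + 0)**2/4 = -(-1)*4*1**2/4 = -(-1)*4*1/4 = -(-1)*4/4 = -1/4*(-4) = 1)
(38*O)*(-31) = (38*1)*(-31) = 38*(-31) = -1178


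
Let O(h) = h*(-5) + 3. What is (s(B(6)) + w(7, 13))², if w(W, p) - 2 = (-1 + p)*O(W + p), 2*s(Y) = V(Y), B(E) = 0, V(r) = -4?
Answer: 1354896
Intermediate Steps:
s(Y) = -2 (s(Y) = (½)*(-4) = -2)
O(h) = 3 - 5*h (O(h) = -5*h + 3 = 3 - 5*h)
w(W, p) = 2 + (-1 + p)*(3 - 5*W - 5*p) (w(W, p) = 2 + (-1 + p)*(3 - 5*(W + p)) = 2 + (-1 + p)*(3 + (-5*W - 5*p)) = 2 + (-1 + p)*(3 - 5*W - 5*p))
(s(B(6)) + w(7, 13))² = (-2 + (-1 + 5*7 + 5*13 - 1*13*(-3 + 5*7 + 5*13)))² = (-2 + (-1 + 35 + 65 - 1*13*(-3 + 35 + 65)))² = (-2 + (-1 + 35 + 65 - 1*13*97))² = (-2 + (-1 + 35 + 65 - 1261))² = (-2 - 1162)² = (-1164)² = 1354896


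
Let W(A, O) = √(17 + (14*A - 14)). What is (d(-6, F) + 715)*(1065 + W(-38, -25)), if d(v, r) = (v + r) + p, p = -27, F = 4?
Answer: 730590 + 15778*I ≈ 7.3059e+5 + 15778.0*I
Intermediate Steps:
d(v, r) = -27 + r + v (d(v, r) = (v + r) - 27 = (r + v) - 27 = -27 + r + v)
W(A, O) = √(3 + 14*A) (W(A, O) = √(17 + (-14 + 14*A)) = √(3 + 14*A))
(d(-6, F) + 715)*(1065 + W(-38, -25)) = ((-27 + 4 - 6) + 715)*(1065 + √(3 + 14*(-38))) = (-29 + 715)*(1065 + √(3 - 532)) = 686*(1065 + √(-529)) = 686*(1065 + 23*I) = 730590 + 15778*I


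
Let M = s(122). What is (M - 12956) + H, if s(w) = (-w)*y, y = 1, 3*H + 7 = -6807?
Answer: -46048/3 ≈ -15349.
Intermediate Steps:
H = -6814/3 (H = -7/3 + (⅓)*(-6807) = -7/3 - 2269 = -6814/3 ≈ -2271.3)
s(w) = -w (s(w) = -w*1 = -w)
M = -122 (M = -1*122 = -122)
(M - 12956) + H = (-122 - 12956) - 6814/3 = -13078 - 6814/3 = -46048/3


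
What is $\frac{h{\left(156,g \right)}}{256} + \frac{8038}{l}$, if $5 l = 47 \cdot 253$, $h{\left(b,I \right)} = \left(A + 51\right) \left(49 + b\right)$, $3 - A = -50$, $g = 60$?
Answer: $\frac{32975595}{380512} \approx 86.661$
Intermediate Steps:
$A = 53$ ($A = 3 - -50 = 3 + 50 = 53$)
$h{\left(b,I \right)} = 5096 + 104 b$ ($h{\left(b,I \right)} = \left(53 + 51\right) \left(49 + b\right) = 104 \left(49 + b\right) = 5096 + 104 b$)
$l = \frac{11891}{5}$ ($l = \frac{47 \cdot 253}{5} = \frac{1}{5} \cdot 11891 = \frac{11891}{5} \approx 2378.2$)
$\frac{h{\left(156,g \right)}}{256} + \frac{8038}{l} = \frac{5096 + 104 \cdot 156}{256} + \frac{8038}{\frac{11891}{5}} = \left(5096 + 16224\right) \frac{1}{256} + 8038 \cdot \frac{5}{11891} = 21320 \cdot \frac{1}{256} + \frac{40190}{11891} = \frac{2665}{32} + \frac{40190}{11891} = \frac{32975595}{380512}$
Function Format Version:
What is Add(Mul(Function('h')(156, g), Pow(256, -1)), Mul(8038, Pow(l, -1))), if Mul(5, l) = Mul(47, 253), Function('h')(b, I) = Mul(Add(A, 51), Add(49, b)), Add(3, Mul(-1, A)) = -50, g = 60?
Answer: Rational(32975595, 380512) ≈ 86.661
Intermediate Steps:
A = 53 (A = Add(3, Mul(-1, -50)) = Add(3, 50) = 53)
Function('h')(b, I) = Add(5096, Mul(104, b)) (Function('h')(b, I) = Mul(Add(53, 51), Add(49, b)) = Mul(104, Add(49, b)) = Add(5096, Mul(104, b)))
l = Rational(11891, 5) (l = Mul(Rational(1, 5), Mul(47, 253)) = Mul(Rational(1, 5), 11891) = Rational(11891, 5) ≈ 2378.2)
Add(Mul(Function('h')(156, g), Pow(256, -1)), Mul(8038, Pow(l, -1))) = Add(Mul(Add(5096, Mul(104, 156)), Pow(256, -1)), Mul(8038, Pow(Rational(11891, 5), -1))) = Add(Mul(Add(5096, 16224), Rational(1, 256)), Mul(8038, Rational(5, 11891))) = Add(Mul(21320, Rational(1, 256)), Rational(40190, 11891)) = Add(Rational(2665, 32), Rational(40190, 11891)) = Rational(32975595, 380512)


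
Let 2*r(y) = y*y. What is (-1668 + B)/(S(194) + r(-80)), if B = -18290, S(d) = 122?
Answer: -9979/1661 ≈ -6.0078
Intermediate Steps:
r(y) = y²/2 (r(y) = (y*y)/2 = y²/2)
(-1668 + B)/(S(194) + r(-80)) = (-1668 - 18290)/(122 + (½)*(-80)²) = -19958/(122 + (½)*6400) = -19958/(122 + 3200) = -19958/3322 = -19958*1/3322 = -9979/1661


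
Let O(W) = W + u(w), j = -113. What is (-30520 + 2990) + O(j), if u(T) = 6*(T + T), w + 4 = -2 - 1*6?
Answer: -27787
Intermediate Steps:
w = -12 (w = -4 + (-2 - 1*6) = -4 + (-2 - 6) = -4 - 8 = -12)
u(T) = 12*T (u(T) = 6*(2*T) = 12*T)
O(W) = -144 + W (O(W) = W + 12*(-12) = W - 144 = -144 + W)
(-30520 + 2990) + O(j) = (-30520 + 2990) + (-144 - 113) = -27530 - 257 = -27787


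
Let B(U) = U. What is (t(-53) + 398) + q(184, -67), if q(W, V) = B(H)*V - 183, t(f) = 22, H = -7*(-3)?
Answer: -1170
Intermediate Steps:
H = 21
q(W, V) = -183 + 21*V (q(W, V) = 21*V - 183 = -183 + 21*V)
(t(-53) + 398) + q(184, -67) = (22 + 398) + (-183 + 21*(-67)) = 420 + (-183 - 1407) = 420 - 1590 = -1170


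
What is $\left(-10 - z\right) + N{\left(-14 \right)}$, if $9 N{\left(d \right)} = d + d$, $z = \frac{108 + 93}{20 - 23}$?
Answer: $\frac{485}{9} \approx 53.889$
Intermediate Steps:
$z = -67$ ($z = \frac{201}{-3} = 201 \left(- \frac{1}{3}\right) = -67$)
$N{\left(d \right)} = \frac{2 d}{9}$ ($N{\left(d \right)} = \frac{d + d}{9} = \frac{2 d}{9}$)
$\left(-10 - z\right) + N{\left(-14 \right)} = \left(-10 - -67\right) + \frac{2}{9} \left(-14\right) = \left(-10 + 67\right) - \frac{28}{9} = 57 - \frac{28}{9} = \frac{485}{9}$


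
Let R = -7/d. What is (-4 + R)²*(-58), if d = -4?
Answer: -2349/8 ≈ -293.63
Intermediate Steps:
R = 7/4 (R = -7/(-4) = -7*(-¼) = 7/4 ≈ 1.7500)
(-4 + R)²*(-58) = (-4 + 7/4)²*(-58) = (-9/4)²*(-58) = (81/16)*(-58) = -2349/8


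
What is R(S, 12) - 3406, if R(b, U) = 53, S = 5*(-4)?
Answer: -3353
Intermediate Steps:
S = -20
R(S, 12) - 3406 = 53 - 3406 = -3353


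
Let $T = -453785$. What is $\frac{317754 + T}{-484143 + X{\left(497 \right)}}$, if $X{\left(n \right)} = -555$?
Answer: $\frac{136031}{484698} \approx 0.28065$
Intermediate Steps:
$\frac{317754 + T}{-484143 + X{\left(497 \right)}} = \frac{317754 - 453785}{-484143 - 555} = - \frac{136031}{-484698} = \left(-136031\right) \left(- \frac{1}{484698}\right) = \frac{136031}{484698}$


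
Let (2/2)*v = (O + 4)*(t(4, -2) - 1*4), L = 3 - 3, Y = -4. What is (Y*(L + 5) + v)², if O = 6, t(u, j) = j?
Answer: 6400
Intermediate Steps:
L = 0
v = -60 (v = (6 + 4)*(-2 - 1*4) = 10*(-2 - 4) = 10*(-6) = -60)
(Y*(L + 5) + v)² = (-4*(0 + 5) - 60)² = (-4*5 - 60)² = (-20 - 60)² = (-80)² = 6400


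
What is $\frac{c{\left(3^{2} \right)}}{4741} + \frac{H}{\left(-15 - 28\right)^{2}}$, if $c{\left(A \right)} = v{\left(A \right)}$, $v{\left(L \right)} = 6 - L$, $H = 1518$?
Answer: $\frac{7191291}{8766109} \approx 0.82035$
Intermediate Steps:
$c{\left(A \right)} = 6 - A$
$\frac{c{\left(3^{2} \right)}}{4741} + \frac{H}{\left(-15 - 28\right)^{2}} = \frac{6 - 3^{2}}{4741} + \frac{1518}{\left(-15 - 28\right)^{2}} = \left(6 - 9\right) \frac{1}{4741} + \frac{1518}{\left(-43\right)^{2}} = \left(6 - 9\right) \frac{1}{4741} + \frac{1518}{1849} = \left(-3\right) \frac{1}{4741} + 1518 \cdot \frac{1}{1849} = - \frac{3}{4741} + \frac{1518}{1849} = \frac{7191291}{8766109}$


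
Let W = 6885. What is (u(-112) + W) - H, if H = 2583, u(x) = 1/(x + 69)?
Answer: 184985/43 ≈ 4302.0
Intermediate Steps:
u(x) = 1/(69 + x)
(u(-112) + W) - H = (1/(69 - 112) + 6885) - 1*2583 = (1/(-43) + 6885) - 2583 = (-1/43 + 6885) - 2583 = 296054/43 - 2583 = 184985/43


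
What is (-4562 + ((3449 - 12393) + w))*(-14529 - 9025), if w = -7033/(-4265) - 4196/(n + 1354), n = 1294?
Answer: 449093091418663/1411715 ≈ 3.1812e+8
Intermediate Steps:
w = 181861/2823430 (w = -7033/(-4265) - 4196/(1294 + 1354) = -7033*(-1/4265) - 4196/2648 = 7033/4265 - 4196*1/2648 = 7033/4265 - 1049/662 = 181861/2823430 ≈ 0.064411)
(-4562 + ((3449 - 12393) + w))*(-14529 - 9025) = (-4562 + ((3449 - 12393) + 181861/2823430))*(-14529 - 9025) = (-4562 + (-8944 + 181861/2823430))*(-23554) = (-4562 - 25252576059/2823430)*(-23554) = -38133063719/2823430*(-23554) = 449093091418663/1411715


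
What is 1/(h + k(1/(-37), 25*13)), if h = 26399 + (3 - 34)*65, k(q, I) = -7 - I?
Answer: 1/24052 ≈ 4.1577e-5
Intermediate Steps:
h = 24384 (h = 26399 - 31*65 = 26399 - 2015 = 24384)
1/(h + k(1/(-37), 25*13)) = 1/(24384 + (-7 - 25*13)) = 1/(24384 + (-7 - 1*325)) = 1/(24384 + (-7 - 325)) = 1/(24384 - 332) = 1/24052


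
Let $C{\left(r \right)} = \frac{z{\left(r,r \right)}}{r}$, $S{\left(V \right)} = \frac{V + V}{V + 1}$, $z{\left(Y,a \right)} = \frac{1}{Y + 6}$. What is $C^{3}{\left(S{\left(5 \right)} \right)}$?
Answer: $\frac{729}{1520875} \approx 0.00047933$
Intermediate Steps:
$z{\left(Y,a \right)} = \frac{1}{6 + Y}$
$S{\left(V \right)} = \frac{2 V}{1 + V}$
$C{\left(r \right)} = \frac{1}{r \left(6 + r\right)}$ ($C{\left(r \right)} = \frac{1}{\left(6 + r\right) r} = \frac{1}{r \left(6 + r\right)}$)
$C^{3}{\left(S{\left(5 \right)} \right)} = \left(\frac{1}{2 \cdot 5 \frac{1}{1 + 5} \left(6 + 2 \cdot 5 \frac{1}{1 + 5}\right)}\right)^{3} = \left(\frac{1}{2 \cdot 5 \cdot \frac{1}{6} \left(6 + 2 \cdot 5 \cdot \frac{1}{6}\right)}\right)^{3} = \left(\frac{1}{\frac{5}{3} \left(6 + \frac{5}{3}\right)}\right)^{3} = \left(\frac{3}{5 \cdot \frac{23}{3}}\right)^{3} = \left(\frac{3}{5} \cdot \frac{3}{23}\right)^{3} = \left(\frac{9}{115}\right)^{3} = \frac{729}{1520875}$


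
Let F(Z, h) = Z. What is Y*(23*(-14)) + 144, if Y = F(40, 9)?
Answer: -12736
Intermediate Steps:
Y = 40
Y*(23*(-14)) + 144 = 40*(23*(-14)) + 144 = 40*(-322) + 144 = -12880 + 144 = -12736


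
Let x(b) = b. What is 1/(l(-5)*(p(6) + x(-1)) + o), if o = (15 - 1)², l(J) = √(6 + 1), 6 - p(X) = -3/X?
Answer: 112/21831 - 22*√7/152817 ≈ 0.0047494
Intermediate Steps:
p(X) = 6 + 3/X (p(X) = 6 - (-3)/X = 6 + 3/X)
l(J) = √7
o = 196 (o = 14² = 196)
1/(l(-5)*(p(6) + x(-1)) + o) = 1/(√7*((6 + 3/6) - 1) + 196) = 1/(√7*((6 + 3*(⅙)) - 1) + 196) = 1/(√7*((6 + ½) - 1) + 196) = 1/(√7*(13/2 - 1) + 196) = 1/(√7*(11/2) + 196) = 1/(11*√7/2 + 196) = 1/(196 + 11*√7/2)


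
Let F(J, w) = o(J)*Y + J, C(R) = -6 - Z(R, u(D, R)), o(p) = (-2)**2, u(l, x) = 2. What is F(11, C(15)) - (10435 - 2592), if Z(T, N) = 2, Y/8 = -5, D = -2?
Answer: -7992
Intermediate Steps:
Y = -40 (Y = 8*(-5) = -40)
o(p) = 4
C(R) = -8 (C(R) = -6 - 1*2 = -6 - 2 = -8)
F(J, w) = -160 + J (F(J, w) = 4*(-40) + J = -160 + J)
F(11, C(15)) - (10435 - 2592) = (-160 + 11) - (10435 - 2592) = -149 - 1*7843 = -149 - 7843 = -7992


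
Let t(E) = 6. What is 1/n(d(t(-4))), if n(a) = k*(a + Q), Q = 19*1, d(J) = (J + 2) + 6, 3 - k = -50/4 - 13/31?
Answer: 62/32571 ≈ 0.0019035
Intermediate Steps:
k = 987/62 (k = 3 - (-50/4 - 13/31) = 3 - (-50*1/4 - 13*1/31) = 3 - (-25/2 - 13/31) = 3 - 1*(-801/62) = 3 + 801/62 = 987/62 ≈ 15.919)
d(J) = 8 + J (d(J) = (2 + J) + 6 = 8 + J)
Q = 19
n(a) = 18753/62 + 987*a/62 (n(a) = 987*(a + 19)/62 = 987*(19 + a)/62 = 18753/62 + 987*a/62)
1/n(d(t(-4))) = 1/(18753/62 + 987*(8 + 6)/62) = 1/(18753/62 + (987/62)*14) = 1/(18753/62 + 6909/31) = 1/(32571/62) = 62/32571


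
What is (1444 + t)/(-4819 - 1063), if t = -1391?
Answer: -53/5882 ≈ -0.0090105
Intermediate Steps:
(1444 + t)/(-4819 - 1063) = (1444 - 1391)/(-4819 - 1063) = 53/(-5882) = 53*(-1/5882) = -53/5882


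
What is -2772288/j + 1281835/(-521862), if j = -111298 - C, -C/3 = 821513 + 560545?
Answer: -1654699259429/526412114778 ≈ -3.1434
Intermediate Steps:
C = -4146174 (C = -3*(821513 + 560545) = -3*1382058 = -4146174)
j = 4034876 (j = -111298 - 1*(-4146174) = -111298 + 4146174 = 4034876)
-2772288/j + 1281835/(-521862) = -2772288/4034876 + 1281835/(-521862) = -2772288*1/4034876 + 1281835*(-1/521862) = -693072/1008719 - 1281835/521862 = -1654699259429/526412114778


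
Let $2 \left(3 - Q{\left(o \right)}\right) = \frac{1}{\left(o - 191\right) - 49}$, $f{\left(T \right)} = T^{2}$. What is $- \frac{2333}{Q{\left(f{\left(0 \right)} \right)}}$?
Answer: $- \frac{1119840}{1441} \approx -777.13$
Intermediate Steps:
$Q{\left(o \right)} = 3 - \frac{1}{2 \left(-240 + o\right)}$ ($Q{\left(o \right)} = 3 - \frac{1}{2 \left(\left(o - 191\right) - 49\right)} = 3 - \frac{1}{2 \left(\left(-191 + o\right) - 49\right)} = 3 - \frac{1}{2 \left(-240 + o\right)}$)
$- \frac{2333}{Q{\left(f{\left(0 \right)} \right)}} = - \frac{2333}{\frac{1}{2} \frac{1}{-240 + 0^{2}} \left(-1441 + 6 \cdot 0^{2}\right)} = - \frac{2333}{\frac{1}{2} \frac{1}{-240 + 0} \left(-1441 + 6 \cdot 0\right)} = - \frac{2333}{\frac{1}{2} \frac{1}{-240} \left(-1441 + 0\right)} = - \frac{2333}{\frac{1}{2} \left(- \frac{1}{240}\right) \left(-1441\right)} = - \frac{2333}{\frac{1441}{480}} = \left(-2333\right) \frac{480}{1441} = - \frac{1119840}{1441}$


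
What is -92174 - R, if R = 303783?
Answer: -395957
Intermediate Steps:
-92174 - R = -92174 - 1*303783 = -92174 - 303783 = -395957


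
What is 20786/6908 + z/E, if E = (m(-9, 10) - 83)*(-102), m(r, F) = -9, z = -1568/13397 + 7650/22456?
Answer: 7335206280539563/2437756359110688 ≈ 3.0090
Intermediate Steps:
z = 33638021/150421516 (z = -1568*1/13397 + 7650*(1/22456) = -1568/13397 + 3825/11228 = 33638021/150421516 ≈ 0.22362)
E = 9384 (E = (-9 - 83)*(-102) = -92*(-102) = 9384)
20786/6908 + z/E = 20786/6908 + (33638021/150421516)/9384 = 20786*(1/6908) + (33638021/150421516)*(1/9384) = 10393/3454 + 33638021/1411555506144 = 7335206280539563/2437756359110688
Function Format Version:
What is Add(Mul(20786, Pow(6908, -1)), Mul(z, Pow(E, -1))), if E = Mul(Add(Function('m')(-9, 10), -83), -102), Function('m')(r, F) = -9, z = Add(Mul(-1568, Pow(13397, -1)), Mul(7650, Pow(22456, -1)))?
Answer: Rational(7335206280539563, 2437756359110688) ≈ 3.0090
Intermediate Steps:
z = Rational(33638021, 150421516) (z = Add(Mul(-1568, Rational(1, 13397)), Mul(7650, Rational(1, 22456))) = Add(Rational(-1568, 13397), Rational(3825, 11228)) = Rational(33638021, 150421516) ≈ 0.22362)
E = 9384 (E = Mul(Add(-9, -83), -102) = Mul(-92, -102) = 9384)
Add(Mul(20786, Pow(6908, -1)), Mul(z, Pow(E, -1))) = Add(Mul(20786, Pow(6908, -1)), Mul(Rational(33638021, 150421516), Pow(9384, -1))) = Add(Mul(20786, Rational(1, 6908)), Mul(Rational(33638021, 150421516), Rational(1, 9384))) = Add(Rational(10393, 3454), Rational(33638021, 1411555506144)) = Rational(7335206280539563, 2437756359110688)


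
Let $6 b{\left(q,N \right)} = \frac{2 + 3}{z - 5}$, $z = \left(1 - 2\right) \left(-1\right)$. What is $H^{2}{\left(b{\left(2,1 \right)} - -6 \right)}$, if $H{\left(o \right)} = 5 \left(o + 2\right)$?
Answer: $\frac{874225}{576} \approx 1517.8$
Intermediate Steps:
$z = 1$ ($z = \left(-1\right) \left(-1\right) = 1$)
$b{\left(q,N \right)} = - \frac{5}{24}$ ($b{\left(q,N \right)} = \frac{\left(2 + 3\right) \frac{1}{1 - 5}}{6} = \frac{5 \frac{1}{-4}}{6} = \frac{5 \left(- \frac{1}{4}\right)}{6} = \frac{1}{6} \left(- \frac{5}{4}\right) = - \frac{5}{24}$)
$H{\left(o \right)} = 10 + 5 o$ ($H{\left(o \right)} = 5 \left(2 + o\right) = 10 + 5 o$)
$H^{2}{\left(b{\left(2,1 \right)} - -6 \right)} = \left(10 + 5 \left(- \frac{5}{24} - -6\right)\right)^{2} = \left(10 + 5 \left(- \frac{5}{24} + 6\right)\right)^{2} = \left(10 + 5 \cdot \frac{139}{24}\right)^{2} = \left(10 + \frac{695}{24}\right)^{2} = \left(\frac{935}{24}\right)^{2} = \frac{874225}{576}$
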